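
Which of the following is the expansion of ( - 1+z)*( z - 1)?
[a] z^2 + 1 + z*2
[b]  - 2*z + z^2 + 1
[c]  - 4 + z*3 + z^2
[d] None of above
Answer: b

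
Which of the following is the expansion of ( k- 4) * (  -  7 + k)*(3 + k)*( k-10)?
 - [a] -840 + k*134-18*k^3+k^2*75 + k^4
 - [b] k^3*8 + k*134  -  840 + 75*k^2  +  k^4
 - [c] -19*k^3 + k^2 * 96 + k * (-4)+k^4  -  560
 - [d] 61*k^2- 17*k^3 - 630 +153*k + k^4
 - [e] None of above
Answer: a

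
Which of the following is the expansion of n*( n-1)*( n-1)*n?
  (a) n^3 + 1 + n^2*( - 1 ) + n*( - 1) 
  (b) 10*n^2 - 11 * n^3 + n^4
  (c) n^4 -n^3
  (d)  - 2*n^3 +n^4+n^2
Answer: d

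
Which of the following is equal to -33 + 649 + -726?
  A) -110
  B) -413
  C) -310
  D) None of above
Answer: A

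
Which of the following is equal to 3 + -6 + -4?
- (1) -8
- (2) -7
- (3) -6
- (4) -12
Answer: 2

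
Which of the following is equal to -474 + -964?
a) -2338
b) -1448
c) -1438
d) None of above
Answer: c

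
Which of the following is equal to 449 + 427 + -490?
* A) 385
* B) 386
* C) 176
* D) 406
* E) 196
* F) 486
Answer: B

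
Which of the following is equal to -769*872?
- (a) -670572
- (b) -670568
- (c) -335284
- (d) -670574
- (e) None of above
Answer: b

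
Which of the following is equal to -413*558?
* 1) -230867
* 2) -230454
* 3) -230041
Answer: 2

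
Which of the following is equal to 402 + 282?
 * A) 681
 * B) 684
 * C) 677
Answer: B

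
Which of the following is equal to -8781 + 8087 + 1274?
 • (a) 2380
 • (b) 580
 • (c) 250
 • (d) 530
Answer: b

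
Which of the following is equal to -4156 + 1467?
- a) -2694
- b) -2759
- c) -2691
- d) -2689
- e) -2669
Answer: d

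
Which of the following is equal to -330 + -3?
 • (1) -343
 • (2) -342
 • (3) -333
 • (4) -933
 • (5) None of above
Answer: 3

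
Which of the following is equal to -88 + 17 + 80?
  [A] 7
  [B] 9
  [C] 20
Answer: B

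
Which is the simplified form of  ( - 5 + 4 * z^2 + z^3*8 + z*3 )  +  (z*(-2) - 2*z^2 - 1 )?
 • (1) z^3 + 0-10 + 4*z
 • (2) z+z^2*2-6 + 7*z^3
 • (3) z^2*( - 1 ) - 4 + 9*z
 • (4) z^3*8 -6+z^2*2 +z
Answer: 4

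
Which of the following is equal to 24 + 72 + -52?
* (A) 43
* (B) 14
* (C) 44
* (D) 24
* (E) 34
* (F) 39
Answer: C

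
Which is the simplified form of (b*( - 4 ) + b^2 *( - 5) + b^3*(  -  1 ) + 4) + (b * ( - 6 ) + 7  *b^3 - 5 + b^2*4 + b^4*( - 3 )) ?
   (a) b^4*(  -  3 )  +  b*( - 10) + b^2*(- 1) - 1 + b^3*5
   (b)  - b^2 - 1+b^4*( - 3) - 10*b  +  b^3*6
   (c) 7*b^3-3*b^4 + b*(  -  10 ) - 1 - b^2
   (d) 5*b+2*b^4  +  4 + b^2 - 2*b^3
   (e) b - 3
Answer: b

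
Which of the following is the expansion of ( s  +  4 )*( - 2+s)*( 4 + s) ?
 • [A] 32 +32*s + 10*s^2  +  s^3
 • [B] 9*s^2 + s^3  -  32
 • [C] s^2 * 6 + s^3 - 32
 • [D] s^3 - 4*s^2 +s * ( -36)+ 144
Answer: C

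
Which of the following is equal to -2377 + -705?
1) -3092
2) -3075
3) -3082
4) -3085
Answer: 3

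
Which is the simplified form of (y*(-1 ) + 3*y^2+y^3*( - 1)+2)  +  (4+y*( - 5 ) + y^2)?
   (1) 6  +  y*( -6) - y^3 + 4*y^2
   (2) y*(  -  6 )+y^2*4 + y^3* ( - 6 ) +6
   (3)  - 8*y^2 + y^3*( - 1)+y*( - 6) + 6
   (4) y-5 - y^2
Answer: 1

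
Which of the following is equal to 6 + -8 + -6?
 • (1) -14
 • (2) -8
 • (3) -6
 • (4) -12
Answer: 2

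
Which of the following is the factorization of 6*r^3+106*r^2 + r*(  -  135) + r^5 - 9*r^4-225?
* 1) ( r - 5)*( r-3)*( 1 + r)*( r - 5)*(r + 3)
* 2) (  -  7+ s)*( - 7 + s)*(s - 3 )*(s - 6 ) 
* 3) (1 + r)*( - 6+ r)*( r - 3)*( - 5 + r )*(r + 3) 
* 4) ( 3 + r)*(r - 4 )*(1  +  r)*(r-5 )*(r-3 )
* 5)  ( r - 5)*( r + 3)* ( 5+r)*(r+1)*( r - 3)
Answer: 1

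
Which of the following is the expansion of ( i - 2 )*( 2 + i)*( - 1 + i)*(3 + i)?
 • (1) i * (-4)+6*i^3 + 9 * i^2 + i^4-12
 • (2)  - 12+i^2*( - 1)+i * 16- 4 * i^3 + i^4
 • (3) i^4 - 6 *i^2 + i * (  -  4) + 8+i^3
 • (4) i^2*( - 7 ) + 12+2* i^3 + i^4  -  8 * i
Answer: 4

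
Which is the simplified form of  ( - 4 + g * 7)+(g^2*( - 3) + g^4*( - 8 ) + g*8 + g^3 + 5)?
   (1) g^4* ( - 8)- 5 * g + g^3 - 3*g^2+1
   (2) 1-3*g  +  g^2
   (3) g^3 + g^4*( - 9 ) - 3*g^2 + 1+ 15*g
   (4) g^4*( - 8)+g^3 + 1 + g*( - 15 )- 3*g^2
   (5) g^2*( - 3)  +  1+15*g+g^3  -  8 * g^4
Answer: 5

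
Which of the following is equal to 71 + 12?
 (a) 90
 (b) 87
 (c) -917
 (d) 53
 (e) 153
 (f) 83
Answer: f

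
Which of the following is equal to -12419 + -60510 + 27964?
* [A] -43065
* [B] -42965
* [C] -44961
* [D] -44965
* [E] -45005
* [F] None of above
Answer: D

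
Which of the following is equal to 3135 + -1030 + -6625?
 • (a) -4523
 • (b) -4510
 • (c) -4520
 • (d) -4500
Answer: c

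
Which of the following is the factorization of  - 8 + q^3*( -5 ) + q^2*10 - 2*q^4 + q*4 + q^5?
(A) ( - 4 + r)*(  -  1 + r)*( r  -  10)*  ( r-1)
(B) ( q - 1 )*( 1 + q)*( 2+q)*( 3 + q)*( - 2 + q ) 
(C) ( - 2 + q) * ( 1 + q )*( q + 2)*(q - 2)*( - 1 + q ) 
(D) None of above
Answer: C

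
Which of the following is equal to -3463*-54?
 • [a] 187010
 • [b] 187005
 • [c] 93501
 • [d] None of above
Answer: d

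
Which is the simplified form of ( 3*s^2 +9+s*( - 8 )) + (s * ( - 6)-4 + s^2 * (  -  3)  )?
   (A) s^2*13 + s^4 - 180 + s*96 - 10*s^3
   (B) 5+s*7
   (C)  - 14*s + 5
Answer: C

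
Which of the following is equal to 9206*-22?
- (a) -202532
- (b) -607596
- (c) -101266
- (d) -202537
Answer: a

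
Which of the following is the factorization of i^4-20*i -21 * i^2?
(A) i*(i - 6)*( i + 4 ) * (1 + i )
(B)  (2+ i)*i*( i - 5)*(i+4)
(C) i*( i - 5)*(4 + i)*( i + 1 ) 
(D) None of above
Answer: C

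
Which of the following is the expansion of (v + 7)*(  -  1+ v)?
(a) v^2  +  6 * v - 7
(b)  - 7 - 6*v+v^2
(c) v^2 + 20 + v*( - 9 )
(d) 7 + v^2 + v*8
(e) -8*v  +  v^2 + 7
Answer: a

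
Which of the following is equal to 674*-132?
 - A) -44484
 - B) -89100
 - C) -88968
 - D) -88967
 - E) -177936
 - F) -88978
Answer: C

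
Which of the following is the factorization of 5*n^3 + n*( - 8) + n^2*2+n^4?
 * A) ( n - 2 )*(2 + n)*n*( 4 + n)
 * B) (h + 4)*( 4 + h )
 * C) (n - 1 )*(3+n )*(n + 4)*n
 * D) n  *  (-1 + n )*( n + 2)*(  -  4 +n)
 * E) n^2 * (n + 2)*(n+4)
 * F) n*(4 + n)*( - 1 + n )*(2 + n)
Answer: F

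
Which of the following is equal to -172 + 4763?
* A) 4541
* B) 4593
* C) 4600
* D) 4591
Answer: D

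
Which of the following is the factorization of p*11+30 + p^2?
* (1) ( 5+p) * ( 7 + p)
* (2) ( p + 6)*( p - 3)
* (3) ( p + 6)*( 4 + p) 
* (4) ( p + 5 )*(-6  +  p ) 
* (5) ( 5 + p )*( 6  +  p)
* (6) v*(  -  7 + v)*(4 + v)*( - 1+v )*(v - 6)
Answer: 5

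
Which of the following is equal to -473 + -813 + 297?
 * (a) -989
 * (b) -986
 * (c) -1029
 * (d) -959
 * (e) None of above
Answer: a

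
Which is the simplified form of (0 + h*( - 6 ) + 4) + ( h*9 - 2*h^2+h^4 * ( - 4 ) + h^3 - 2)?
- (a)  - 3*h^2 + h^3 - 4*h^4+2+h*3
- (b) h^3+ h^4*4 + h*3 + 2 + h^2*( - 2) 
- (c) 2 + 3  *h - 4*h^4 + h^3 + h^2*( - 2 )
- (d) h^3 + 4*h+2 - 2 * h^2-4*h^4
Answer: c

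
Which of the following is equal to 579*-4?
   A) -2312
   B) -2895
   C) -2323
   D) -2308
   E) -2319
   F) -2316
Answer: F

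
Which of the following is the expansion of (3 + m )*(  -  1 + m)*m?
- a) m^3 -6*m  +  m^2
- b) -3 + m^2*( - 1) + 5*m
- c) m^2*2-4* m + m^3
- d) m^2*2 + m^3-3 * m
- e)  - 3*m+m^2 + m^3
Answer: d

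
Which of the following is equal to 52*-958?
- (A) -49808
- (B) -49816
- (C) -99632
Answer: B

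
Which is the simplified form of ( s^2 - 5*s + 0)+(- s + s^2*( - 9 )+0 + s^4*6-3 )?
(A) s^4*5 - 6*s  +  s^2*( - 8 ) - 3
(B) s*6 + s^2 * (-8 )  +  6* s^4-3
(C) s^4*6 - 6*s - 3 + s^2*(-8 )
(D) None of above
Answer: C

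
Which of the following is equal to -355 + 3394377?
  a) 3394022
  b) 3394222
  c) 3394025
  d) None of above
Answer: a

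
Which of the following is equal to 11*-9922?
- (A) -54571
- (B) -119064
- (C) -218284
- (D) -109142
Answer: D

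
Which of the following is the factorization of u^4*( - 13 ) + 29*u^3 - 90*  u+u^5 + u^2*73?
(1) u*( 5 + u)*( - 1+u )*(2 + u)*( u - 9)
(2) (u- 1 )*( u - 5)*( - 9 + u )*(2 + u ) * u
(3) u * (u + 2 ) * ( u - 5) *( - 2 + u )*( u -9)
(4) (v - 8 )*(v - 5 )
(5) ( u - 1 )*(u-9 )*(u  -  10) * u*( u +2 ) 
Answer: 2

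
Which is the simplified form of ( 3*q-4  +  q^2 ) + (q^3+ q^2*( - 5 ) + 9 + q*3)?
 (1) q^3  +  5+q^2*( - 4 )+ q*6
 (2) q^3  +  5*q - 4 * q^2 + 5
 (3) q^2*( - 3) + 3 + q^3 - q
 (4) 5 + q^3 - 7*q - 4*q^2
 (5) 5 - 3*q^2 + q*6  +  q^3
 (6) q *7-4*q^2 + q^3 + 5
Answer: 1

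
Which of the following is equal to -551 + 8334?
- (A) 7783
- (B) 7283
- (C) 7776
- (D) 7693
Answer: A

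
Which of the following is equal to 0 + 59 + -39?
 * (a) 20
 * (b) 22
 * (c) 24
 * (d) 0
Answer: a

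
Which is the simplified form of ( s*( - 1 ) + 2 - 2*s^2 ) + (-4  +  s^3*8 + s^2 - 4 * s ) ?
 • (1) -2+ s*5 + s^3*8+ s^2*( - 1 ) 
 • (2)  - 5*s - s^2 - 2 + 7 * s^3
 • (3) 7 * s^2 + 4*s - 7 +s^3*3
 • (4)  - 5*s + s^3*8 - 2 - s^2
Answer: 4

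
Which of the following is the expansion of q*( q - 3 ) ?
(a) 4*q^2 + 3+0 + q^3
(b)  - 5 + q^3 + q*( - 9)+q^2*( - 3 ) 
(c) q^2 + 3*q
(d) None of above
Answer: d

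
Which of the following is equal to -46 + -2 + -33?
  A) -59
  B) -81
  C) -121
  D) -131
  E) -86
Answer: B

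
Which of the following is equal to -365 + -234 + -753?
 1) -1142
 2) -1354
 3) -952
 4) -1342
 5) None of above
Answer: 5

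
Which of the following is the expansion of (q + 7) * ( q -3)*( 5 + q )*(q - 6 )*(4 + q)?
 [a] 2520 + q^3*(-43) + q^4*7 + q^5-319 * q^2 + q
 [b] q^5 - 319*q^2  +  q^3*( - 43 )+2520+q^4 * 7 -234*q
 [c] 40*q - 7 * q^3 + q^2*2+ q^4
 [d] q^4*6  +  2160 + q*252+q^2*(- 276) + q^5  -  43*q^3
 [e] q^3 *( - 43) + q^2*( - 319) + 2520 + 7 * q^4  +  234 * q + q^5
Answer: e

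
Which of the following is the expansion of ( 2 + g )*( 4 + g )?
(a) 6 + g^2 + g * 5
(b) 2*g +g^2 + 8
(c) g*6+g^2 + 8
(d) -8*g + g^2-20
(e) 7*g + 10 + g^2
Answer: c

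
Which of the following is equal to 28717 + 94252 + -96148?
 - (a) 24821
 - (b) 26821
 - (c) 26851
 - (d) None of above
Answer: b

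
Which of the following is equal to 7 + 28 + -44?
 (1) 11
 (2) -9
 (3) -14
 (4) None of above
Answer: 2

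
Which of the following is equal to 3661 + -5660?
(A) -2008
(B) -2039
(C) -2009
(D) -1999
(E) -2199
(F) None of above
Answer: D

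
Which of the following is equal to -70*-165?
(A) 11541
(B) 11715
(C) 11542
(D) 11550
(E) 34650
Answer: D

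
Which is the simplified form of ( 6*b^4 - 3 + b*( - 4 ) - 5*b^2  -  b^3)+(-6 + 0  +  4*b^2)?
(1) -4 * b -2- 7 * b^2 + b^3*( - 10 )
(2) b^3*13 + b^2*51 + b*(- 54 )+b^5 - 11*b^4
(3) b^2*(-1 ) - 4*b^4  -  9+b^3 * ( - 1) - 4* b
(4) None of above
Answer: 4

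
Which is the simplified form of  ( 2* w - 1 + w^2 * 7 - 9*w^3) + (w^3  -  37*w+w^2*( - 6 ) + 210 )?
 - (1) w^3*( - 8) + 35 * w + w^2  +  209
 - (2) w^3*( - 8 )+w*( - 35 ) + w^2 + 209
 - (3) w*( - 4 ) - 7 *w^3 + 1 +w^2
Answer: 2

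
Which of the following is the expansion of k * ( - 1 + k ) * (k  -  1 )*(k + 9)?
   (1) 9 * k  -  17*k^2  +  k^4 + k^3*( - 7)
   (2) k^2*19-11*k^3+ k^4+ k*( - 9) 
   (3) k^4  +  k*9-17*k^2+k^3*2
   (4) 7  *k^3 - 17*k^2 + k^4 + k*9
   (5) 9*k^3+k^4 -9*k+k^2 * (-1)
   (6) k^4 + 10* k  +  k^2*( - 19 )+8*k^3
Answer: 4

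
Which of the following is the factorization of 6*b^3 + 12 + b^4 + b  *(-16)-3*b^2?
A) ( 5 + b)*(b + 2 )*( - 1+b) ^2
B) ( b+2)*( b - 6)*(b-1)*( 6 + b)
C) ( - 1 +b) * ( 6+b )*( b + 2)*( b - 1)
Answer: C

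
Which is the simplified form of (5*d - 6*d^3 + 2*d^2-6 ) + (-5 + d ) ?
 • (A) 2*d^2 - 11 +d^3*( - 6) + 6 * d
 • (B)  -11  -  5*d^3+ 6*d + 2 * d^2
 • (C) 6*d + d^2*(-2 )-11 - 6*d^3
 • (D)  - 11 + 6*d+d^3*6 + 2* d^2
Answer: A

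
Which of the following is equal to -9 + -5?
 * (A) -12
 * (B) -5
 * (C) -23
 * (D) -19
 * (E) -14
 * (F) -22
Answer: E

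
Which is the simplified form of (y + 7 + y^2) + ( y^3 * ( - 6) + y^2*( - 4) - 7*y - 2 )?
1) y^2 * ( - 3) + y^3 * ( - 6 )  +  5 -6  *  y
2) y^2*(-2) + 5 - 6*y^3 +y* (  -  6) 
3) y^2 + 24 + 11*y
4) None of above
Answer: 1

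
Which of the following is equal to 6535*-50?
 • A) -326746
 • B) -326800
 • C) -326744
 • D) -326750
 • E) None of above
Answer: D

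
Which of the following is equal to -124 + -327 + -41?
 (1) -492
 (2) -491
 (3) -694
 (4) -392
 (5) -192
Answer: 1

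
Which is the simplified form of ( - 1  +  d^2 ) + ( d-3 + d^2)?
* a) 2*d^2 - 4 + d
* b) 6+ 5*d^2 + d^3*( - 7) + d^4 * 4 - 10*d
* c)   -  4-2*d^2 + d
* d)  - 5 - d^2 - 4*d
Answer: a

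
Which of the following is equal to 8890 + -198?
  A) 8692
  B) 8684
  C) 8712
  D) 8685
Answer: A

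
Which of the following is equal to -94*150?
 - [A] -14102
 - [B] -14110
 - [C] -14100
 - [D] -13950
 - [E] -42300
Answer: C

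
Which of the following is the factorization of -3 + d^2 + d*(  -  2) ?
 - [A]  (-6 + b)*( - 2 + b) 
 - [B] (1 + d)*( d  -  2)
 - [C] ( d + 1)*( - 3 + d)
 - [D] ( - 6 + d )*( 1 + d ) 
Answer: C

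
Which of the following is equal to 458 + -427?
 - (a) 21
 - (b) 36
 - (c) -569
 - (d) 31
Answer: d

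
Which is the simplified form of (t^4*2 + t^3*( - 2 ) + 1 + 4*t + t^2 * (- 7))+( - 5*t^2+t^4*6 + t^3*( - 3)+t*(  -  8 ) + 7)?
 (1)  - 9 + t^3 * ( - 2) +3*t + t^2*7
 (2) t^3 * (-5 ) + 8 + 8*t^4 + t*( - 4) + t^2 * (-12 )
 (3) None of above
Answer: 2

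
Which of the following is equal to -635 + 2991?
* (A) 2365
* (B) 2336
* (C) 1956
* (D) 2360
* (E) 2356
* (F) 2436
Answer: E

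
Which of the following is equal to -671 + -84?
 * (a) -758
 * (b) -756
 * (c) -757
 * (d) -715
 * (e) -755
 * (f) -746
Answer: e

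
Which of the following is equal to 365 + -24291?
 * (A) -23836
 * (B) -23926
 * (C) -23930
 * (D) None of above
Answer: B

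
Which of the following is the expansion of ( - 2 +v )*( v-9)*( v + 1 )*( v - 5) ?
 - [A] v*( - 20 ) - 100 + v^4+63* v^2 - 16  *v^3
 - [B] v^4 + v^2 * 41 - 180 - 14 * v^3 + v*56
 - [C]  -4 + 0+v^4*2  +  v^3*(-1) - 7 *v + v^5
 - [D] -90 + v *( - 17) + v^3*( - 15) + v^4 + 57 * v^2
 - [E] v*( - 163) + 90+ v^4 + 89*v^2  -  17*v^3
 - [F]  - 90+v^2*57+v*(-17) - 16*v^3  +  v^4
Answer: D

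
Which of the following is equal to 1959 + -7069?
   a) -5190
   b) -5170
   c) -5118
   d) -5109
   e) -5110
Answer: e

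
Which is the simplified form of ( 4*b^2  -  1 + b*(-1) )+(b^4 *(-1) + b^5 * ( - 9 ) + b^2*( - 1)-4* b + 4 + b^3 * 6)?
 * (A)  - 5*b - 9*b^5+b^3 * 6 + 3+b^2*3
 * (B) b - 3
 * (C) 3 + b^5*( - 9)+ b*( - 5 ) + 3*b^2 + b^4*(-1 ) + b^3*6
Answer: C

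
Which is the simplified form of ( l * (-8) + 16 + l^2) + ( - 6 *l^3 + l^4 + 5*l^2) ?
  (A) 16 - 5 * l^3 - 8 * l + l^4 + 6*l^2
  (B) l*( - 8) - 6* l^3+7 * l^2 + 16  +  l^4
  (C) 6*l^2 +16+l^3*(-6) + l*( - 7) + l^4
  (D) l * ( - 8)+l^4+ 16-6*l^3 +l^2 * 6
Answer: D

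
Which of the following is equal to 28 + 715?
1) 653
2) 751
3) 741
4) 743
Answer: 4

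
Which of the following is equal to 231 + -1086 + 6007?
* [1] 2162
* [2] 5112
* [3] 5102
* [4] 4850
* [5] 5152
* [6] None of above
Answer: 5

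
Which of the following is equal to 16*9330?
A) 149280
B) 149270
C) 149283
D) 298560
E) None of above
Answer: A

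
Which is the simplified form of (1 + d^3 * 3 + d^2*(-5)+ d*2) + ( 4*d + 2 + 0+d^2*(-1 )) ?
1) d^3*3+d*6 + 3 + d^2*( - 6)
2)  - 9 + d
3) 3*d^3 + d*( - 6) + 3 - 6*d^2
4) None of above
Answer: 1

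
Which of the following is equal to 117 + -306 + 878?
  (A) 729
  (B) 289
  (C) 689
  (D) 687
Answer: C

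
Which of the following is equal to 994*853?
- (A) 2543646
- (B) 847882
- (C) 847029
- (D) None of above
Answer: B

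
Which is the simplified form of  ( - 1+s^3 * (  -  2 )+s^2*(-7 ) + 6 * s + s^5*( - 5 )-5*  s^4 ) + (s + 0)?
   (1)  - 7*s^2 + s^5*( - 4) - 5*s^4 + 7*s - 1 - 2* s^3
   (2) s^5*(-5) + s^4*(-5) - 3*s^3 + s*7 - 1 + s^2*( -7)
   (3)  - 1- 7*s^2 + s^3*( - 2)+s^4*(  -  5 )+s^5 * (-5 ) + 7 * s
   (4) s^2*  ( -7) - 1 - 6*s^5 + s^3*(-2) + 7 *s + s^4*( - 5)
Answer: 3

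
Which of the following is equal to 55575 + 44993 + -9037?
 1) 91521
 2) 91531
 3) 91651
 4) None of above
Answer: 2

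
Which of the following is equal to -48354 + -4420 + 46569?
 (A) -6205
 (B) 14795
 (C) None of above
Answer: A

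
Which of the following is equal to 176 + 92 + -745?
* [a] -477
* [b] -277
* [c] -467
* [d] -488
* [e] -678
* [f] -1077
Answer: a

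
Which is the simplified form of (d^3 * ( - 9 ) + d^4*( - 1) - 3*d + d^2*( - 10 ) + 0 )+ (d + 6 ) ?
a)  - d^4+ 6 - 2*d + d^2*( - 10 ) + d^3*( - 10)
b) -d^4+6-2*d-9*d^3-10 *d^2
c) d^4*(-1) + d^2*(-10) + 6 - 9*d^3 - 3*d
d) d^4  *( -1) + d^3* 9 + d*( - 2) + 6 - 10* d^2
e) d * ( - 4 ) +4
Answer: b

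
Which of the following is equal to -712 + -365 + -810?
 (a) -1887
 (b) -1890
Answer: a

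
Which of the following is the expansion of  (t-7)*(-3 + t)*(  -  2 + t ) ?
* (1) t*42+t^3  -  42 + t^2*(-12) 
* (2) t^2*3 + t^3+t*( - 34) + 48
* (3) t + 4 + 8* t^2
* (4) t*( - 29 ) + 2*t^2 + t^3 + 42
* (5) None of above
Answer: 5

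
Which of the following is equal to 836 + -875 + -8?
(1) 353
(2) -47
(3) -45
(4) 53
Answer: 2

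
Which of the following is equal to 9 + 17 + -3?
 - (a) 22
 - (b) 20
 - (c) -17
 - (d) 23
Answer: d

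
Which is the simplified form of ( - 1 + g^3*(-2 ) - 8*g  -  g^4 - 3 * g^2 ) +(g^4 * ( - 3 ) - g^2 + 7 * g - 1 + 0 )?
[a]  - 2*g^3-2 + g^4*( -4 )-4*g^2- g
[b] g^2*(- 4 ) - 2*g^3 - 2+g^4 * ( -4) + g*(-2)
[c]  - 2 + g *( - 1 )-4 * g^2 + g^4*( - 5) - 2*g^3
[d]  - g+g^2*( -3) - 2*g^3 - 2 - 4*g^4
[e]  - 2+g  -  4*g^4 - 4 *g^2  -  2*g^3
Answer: a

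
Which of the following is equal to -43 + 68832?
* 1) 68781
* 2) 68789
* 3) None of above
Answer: 2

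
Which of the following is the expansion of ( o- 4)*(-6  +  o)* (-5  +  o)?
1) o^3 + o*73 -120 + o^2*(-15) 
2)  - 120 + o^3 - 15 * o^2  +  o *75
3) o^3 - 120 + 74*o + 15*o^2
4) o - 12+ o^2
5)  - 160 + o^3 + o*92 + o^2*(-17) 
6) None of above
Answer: 6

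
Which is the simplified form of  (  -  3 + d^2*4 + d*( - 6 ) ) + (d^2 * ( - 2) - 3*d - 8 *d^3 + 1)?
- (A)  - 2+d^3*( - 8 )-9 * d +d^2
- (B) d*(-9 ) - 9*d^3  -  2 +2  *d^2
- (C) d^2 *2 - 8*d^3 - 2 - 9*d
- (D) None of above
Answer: C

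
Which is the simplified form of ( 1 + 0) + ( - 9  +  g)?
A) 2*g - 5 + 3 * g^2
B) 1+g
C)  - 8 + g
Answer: C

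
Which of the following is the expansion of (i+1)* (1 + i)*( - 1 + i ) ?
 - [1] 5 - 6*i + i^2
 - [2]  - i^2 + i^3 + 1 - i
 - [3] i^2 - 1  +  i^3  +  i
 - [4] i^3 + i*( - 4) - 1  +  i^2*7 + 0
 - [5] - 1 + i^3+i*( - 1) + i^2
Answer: 5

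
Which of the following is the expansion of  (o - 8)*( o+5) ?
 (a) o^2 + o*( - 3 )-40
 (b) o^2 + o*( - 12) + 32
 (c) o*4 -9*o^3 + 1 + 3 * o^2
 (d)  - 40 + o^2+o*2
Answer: a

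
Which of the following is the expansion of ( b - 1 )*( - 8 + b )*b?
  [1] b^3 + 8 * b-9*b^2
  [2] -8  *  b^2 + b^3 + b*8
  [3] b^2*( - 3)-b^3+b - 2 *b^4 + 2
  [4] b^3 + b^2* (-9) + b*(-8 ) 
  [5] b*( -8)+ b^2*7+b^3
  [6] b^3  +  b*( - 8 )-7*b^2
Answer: 1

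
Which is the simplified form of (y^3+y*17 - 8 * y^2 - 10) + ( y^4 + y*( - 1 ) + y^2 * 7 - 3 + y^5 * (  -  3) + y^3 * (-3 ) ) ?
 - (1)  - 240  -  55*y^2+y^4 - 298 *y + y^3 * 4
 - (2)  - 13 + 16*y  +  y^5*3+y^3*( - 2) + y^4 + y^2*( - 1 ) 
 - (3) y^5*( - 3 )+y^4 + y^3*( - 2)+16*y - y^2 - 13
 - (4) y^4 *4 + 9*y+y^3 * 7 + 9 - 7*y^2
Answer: 3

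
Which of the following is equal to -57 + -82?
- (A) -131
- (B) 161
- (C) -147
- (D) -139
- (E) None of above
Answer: D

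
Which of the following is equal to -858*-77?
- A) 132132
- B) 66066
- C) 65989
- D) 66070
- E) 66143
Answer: B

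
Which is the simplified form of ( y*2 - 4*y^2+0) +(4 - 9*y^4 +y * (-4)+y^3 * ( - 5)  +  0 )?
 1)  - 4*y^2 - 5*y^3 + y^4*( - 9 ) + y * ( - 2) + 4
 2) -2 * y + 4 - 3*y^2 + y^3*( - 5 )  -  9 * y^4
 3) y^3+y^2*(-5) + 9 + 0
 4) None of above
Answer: 1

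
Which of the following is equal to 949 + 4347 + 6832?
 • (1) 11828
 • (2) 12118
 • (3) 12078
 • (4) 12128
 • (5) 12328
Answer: 4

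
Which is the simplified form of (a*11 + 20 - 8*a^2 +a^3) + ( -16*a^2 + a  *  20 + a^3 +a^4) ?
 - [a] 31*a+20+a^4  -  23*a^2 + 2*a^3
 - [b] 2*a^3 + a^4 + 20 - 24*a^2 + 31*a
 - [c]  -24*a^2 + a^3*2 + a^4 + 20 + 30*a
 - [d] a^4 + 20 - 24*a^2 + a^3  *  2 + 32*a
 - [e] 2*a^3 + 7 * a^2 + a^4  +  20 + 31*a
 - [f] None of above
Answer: b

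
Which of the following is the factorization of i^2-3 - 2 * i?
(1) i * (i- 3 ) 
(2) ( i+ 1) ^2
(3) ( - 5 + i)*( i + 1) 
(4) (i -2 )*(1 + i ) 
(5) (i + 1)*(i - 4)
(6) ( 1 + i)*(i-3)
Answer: 6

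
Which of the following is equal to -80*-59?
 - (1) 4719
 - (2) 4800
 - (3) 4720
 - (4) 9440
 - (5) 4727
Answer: 3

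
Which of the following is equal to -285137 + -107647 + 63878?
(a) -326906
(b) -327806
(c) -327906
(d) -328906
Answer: d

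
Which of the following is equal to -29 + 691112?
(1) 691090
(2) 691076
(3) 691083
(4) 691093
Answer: 3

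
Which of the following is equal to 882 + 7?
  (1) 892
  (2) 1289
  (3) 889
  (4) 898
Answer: 3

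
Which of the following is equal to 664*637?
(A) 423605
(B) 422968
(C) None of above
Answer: B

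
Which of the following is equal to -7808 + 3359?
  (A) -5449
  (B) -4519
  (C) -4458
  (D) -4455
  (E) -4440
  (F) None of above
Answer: F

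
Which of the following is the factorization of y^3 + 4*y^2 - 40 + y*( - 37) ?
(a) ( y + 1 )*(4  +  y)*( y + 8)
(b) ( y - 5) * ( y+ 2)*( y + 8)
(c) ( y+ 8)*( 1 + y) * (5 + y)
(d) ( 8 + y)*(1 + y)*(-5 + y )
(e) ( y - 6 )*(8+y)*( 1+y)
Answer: d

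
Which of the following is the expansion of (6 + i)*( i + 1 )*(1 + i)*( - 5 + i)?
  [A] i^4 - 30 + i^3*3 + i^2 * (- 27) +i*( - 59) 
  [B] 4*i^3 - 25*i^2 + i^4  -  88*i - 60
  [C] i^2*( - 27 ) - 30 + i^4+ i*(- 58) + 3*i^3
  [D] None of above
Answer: A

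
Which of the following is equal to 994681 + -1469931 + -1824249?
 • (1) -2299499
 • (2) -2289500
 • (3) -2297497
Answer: 1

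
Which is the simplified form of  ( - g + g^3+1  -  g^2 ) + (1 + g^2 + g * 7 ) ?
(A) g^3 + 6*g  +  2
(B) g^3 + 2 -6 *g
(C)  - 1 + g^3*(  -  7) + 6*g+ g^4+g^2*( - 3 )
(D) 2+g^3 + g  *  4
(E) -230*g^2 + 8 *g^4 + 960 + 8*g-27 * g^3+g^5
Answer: A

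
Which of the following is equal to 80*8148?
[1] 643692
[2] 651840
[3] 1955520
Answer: 2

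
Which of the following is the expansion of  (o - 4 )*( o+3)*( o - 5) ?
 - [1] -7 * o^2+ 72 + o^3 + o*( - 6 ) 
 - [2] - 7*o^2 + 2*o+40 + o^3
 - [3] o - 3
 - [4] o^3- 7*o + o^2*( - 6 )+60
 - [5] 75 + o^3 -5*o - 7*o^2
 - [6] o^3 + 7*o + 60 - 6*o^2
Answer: 4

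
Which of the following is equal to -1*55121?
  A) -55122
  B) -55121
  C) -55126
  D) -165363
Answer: B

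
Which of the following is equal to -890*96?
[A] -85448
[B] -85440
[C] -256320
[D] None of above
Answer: B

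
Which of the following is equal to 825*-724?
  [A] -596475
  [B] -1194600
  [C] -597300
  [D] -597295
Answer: C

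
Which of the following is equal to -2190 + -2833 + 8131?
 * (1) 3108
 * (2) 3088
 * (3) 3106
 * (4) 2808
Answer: 1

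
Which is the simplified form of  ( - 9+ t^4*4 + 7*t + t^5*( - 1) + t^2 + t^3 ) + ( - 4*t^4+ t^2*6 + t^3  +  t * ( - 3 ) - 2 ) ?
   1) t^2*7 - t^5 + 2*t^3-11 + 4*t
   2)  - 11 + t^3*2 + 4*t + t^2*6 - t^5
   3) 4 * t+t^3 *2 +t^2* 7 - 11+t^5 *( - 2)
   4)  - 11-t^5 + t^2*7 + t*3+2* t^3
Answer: 1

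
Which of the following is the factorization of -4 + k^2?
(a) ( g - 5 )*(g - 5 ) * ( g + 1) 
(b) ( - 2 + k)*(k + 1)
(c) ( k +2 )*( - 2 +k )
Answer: c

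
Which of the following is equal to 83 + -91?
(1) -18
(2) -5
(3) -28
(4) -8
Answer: 4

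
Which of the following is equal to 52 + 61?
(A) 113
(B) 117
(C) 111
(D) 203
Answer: A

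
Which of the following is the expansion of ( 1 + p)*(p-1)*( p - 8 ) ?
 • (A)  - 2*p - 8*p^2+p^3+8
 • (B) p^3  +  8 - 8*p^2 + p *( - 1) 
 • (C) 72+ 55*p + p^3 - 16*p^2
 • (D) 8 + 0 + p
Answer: B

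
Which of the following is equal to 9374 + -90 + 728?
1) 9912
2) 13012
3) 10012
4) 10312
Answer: 3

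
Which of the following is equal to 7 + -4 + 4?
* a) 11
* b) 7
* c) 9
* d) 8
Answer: b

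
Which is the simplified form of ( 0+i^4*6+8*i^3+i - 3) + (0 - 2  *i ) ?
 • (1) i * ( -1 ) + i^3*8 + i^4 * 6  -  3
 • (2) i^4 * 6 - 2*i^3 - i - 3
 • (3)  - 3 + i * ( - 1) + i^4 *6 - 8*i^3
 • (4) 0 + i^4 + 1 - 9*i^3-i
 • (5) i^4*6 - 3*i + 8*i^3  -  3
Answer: 1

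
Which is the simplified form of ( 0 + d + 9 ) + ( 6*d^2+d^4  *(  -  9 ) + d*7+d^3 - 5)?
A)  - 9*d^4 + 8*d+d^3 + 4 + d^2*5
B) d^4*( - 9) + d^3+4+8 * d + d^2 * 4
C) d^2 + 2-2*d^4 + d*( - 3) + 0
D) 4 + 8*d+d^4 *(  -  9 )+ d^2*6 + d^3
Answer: D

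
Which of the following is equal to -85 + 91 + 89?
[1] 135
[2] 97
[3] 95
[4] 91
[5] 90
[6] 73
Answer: 3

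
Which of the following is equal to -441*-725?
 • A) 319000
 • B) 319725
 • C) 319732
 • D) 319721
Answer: B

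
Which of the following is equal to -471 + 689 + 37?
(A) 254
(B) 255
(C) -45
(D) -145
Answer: B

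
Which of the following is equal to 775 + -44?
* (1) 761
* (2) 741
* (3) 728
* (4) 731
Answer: 4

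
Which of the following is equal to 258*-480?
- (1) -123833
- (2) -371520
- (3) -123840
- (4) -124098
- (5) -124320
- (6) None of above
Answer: 3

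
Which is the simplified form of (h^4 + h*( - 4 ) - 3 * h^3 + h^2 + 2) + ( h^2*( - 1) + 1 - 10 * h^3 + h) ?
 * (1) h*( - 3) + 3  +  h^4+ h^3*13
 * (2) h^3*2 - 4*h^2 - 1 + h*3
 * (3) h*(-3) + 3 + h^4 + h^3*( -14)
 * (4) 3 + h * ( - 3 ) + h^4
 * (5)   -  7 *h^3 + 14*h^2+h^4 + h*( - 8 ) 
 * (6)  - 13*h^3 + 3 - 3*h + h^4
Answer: 6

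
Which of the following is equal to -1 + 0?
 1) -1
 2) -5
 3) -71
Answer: 1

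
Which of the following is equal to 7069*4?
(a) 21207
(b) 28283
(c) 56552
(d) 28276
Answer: d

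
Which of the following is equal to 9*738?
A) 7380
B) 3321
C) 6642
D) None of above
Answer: C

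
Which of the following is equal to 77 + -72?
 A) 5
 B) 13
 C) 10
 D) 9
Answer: A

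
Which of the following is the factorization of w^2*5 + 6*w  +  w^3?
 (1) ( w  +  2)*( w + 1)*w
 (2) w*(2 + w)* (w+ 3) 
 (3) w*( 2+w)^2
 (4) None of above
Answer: 2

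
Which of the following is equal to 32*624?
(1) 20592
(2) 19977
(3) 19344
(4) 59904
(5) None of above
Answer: 5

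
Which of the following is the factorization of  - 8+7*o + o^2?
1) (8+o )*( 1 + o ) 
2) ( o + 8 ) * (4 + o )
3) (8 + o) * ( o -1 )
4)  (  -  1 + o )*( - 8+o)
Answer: 3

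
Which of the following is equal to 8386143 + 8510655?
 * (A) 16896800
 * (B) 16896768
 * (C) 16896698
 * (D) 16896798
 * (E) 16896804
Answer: D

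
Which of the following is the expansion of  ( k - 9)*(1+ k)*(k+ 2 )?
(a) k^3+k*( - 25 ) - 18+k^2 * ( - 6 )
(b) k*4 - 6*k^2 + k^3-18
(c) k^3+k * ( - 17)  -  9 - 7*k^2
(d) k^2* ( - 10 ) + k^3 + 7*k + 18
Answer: a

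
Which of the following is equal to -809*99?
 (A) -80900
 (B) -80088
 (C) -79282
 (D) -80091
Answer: D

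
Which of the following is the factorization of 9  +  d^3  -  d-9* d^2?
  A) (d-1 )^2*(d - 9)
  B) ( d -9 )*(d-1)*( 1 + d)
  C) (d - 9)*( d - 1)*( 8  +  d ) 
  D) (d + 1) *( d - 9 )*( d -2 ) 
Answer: B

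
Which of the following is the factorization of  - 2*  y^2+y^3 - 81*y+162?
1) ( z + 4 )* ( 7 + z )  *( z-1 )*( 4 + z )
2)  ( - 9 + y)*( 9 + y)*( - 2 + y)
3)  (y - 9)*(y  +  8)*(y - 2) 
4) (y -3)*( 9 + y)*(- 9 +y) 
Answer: 2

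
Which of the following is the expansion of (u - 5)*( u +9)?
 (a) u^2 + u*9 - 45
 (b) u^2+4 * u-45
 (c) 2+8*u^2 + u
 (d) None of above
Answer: b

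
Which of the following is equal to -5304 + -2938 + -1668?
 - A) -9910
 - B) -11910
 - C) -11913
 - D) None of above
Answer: A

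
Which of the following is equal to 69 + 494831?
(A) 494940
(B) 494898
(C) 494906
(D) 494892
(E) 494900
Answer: E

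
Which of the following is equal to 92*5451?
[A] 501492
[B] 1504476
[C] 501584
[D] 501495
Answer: A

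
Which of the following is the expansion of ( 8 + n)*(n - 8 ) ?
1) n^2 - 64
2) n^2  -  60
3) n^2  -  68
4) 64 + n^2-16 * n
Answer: 1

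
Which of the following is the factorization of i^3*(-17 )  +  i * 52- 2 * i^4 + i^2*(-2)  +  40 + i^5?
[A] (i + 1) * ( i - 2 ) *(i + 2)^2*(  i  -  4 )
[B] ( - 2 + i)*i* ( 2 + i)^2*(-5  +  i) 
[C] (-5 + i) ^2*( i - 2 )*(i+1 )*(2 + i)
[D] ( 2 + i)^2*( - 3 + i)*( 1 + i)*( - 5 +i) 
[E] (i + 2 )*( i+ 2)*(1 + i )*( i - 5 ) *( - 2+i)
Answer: E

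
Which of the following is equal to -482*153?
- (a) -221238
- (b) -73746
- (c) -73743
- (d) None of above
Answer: b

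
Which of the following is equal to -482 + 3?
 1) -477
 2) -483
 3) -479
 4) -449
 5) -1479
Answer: 3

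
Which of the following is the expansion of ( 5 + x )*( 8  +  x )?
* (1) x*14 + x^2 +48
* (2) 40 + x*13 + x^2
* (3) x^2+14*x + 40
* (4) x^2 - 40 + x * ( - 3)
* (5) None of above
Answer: 2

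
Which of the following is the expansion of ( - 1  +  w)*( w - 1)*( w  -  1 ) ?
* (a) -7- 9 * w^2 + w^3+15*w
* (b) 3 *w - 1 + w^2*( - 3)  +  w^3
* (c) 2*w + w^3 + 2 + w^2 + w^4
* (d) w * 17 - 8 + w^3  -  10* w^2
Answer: b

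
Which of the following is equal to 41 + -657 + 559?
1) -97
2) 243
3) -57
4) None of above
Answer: 3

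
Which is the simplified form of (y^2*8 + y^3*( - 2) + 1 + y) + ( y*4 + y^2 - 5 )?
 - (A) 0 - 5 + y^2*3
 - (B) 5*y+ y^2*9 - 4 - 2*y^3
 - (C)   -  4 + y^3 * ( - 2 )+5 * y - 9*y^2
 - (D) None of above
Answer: B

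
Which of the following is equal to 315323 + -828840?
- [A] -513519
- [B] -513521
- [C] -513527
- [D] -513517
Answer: D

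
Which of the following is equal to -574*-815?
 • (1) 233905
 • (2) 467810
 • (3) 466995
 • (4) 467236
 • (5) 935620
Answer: 2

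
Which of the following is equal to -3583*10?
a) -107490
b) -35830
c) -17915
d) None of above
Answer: b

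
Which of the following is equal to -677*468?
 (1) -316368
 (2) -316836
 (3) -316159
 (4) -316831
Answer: 2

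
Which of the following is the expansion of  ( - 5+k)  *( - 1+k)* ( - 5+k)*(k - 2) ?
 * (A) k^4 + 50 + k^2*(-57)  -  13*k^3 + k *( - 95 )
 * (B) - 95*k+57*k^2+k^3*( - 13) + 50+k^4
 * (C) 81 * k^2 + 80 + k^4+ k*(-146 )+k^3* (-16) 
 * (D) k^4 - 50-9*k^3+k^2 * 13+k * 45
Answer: B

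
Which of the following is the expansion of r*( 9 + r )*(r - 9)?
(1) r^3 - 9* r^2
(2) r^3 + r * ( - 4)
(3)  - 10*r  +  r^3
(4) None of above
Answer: 4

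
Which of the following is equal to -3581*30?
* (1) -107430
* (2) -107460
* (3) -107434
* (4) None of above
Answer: 1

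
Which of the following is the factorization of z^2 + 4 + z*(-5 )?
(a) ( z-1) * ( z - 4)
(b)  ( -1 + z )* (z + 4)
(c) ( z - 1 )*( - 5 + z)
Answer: a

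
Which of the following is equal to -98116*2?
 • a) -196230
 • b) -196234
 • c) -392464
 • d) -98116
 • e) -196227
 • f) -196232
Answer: f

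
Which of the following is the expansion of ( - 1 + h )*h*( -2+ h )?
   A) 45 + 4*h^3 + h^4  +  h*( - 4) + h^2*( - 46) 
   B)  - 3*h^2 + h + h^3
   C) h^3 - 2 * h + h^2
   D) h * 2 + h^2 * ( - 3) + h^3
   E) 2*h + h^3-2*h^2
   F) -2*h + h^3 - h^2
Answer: D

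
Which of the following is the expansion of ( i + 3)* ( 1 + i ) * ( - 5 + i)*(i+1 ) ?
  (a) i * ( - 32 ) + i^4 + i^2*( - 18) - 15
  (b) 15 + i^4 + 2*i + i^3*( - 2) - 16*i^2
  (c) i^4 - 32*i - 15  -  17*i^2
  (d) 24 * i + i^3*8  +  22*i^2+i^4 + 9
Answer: a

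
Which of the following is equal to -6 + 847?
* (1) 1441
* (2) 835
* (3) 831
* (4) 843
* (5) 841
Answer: 5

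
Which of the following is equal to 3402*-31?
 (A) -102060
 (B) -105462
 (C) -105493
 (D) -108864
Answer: B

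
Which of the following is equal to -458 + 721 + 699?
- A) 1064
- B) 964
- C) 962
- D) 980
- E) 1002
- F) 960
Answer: C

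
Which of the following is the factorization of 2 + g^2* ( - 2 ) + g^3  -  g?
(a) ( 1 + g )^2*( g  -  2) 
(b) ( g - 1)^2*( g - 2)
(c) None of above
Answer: c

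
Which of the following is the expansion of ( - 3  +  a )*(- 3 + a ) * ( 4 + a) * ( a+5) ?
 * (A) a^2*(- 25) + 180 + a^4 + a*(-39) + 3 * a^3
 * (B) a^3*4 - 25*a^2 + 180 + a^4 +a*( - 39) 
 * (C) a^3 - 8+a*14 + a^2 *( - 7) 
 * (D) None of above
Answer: A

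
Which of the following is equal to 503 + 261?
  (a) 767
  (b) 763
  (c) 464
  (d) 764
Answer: d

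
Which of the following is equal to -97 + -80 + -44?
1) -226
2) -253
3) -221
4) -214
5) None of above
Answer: 3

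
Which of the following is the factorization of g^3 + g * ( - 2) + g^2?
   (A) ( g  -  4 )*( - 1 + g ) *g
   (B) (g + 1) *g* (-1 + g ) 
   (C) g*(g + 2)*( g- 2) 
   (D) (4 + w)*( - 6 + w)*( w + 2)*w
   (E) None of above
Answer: E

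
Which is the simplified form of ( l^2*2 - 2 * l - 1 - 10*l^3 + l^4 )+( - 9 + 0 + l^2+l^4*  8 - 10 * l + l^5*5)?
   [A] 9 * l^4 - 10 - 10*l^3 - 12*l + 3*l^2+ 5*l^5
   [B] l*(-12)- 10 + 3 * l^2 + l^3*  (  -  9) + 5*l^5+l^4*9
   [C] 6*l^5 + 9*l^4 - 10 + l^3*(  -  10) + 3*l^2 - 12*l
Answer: A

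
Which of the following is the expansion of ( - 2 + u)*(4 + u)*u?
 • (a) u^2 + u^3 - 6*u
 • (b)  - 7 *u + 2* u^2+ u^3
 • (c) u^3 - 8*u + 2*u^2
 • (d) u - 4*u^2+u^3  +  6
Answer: c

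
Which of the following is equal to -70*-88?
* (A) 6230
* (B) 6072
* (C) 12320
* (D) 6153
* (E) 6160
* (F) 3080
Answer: E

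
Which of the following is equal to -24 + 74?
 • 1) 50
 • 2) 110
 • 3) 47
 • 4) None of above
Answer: 1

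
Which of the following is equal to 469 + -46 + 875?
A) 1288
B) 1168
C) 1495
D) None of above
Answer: D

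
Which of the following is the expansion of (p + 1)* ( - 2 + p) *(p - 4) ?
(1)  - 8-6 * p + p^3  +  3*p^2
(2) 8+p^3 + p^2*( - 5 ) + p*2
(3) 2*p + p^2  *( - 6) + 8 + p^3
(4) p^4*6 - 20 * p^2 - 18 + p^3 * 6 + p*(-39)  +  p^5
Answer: 2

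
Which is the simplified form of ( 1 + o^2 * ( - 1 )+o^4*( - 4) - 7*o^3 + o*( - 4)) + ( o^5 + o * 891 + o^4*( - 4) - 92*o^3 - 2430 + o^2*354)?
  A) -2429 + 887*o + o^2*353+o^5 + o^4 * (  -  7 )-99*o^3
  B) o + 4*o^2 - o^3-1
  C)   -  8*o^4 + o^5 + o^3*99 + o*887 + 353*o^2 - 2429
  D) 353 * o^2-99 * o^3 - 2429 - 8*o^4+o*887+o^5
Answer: D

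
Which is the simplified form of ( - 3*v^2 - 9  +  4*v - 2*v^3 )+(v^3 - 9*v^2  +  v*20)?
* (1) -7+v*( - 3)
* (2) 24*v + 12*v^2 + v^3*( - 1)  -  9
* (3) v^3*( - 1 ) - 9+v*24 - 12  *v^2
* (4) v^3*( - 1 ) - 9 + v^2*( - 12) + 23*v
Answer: 3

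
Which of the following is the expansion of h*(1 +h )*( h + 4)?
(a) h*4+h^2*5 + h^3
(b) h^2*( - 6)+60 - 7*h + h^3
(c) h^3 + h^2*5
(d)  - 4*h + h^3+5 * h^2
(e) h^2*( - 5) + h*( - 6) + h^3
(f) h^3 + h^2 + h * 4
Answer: a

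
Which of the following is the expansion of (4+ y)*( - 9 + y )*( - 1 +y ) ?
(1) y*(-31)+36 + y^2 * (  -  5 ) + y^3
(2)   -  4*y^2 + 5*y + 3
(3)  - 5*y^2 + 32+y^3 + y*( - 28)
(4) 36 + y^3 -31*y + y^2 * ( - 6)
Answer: 4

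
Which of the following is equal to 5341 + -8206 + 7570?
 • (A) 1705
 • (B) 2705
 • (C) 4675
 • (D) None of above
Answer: D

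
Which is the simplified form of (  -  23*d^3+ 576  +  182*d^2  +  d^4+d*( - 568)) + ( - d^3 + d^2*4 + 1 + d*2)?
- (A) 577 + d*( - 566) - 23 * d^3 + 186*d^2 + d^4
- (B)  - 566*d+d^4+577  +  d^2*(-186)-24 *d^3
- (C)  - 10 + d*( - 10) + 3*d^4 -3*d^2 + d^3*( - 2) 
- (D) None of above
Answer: D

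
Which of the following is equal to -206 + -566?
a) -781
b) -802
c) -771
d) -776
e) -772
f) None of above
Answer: e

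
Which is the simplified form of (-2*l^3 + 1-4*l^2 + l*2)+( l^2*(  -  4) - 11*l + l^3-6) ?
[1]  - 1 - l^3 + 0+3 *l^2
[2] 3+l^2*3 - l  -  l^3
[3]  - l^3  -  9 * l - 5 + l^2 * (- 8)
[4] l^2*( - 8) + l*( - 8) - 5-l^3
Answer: 3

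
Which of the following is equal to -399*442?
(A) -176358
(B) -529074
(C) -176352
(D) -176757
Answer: A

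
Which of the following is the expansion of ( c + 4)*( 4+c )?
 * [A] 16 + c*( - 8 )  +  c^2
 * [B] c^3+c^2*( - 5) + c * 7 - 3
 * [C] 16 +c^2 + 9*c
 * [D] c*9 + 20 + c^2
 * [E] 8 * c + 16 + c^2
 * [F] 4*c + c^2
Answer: E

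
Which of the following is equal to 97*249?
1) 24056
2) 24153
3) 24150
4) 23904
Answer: 2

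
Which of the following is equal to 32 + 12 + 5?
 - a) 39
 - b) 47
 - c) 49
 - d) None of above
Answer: c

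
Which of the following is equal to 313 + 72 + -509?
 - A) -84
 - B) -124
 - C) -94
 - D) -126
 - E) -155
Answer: B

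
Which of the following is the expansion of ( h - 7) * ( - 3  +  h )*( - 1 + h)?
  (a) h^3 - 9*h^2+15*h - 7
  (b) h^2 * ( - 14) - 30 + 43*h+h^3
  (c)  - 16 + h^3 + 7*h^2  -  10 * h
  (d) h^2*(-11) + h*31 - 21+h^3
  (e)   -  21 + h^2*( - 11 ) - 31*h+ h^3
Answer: d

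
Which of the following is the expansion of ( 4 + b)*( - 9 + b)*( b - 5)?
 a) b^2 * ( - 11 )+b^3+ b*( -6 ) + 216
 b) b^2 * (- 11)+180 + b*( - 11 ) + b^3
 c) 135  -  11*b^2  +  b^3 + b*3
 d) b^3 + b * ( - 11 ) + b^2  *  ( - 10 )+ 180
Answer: d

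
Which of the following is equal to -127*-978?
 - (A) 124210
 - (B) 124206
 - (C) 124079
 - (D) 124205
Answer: B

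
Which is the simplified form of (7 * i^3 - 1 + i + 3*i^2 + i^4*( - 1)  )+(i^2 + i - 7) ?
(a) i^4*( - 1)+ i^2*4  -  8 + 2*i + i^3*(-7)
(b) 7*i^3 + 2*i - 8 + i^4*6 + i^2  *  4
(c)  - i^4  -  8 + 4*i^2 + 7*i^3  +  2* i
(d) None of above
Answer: c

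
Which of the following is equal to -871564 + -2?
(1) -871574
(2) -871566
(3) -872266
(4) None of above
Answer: 2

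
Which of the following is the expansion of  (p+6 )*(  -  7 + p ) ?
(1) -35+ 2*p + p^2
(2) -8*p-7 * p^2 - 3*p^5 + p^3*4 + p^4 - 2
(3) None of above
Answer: 3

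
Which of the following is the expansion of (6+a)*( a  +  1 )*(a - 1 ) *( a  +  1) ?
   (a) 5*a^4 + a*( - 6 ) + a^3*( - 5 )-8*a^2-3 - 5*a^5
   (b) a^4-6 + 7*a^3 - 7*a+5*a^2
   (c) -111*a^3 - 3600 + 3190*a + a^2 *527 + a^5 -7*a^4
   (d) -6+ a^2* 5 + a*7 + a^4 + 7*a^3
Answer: b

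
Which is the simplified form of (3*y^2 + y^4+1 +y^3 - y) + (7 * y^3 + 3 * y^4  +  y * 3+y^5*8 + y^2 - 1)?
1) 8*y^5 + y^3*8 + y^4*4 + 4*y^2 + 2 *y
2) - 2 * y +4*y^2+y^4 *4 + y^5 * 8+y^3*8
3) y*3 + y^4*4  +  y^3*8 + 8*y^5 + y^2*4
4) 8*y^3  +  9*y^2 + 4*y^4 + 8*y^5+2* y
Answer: 1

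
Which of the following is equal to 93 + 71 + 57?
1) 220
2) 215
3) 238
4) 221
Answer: 4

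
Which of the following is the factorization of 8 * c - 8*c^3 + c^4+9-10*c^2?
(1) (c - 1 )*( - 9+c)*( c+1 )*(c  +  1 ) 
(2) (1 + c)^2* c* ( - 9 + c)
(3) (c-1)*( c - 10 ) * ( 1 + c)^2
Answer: 1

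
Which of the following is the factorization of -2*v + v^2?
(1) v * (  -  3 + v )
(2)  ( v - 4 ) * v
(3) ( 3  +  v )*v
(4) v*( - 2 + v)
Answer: 4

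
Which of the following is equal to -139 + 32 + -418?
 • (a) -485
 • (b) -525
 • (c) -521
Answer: b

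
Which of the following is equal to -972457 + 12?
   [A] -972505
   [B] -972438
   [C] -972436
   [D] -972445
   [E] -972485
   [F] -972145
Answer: D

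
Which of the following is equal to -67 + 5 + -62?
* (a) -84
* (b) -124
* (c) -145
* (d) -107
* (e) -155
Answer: b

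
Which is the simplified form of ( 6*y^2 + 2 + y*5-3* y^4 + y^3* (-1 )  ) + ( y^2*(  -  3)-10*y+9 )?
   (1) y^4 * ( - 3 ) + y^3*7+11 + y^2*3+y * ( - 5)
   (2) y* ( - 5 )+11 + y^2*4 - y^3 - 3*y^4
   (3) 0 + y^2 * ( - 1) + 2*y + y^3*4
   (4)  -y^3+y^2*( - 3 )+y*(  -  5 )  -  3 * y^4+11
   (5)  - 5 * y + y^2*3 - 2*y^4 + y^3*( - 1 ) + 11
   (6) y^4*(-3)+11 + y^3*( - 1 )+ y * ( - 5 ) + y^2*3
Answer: 6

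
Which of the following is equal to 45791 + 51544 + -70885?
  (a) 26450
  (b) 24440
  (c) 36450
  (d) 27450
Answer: a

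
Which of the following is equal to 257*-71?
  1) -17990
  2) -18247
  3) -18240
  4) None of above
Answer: 2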